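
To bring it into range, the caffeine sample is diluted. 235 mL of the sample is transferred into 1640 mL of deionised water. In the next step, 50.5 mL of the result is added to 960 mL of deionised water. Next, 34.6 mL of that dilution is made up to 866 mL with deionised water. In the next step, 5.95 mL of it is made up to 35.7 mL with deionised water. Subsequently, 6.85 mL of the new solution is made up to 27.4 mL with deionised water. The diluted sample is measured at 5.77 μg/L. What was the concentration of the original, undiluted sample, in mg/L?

553 mg/L

Overall dilution factor = 7.979 × 20.01 × 25.03 × 6 × 4 = 9.59 × 10⁴.
Original = 5.77 μg/L × 9.59 × 10⁴ = 5.53 × 10⁵ μg/L = 553 mg/L.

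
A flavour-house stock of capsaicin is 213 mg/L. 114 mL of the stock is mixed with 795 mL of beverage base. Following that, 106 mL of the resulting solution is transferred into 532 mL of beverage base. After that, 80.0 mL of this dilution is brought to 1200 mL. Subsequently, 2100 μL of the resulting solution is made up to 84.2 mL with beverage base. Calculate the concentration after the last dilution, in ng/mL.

7.38 ng/mL

Overall dilution factor = 7.974 × 6.019 × 15 × 40.10 = 2.89 × 10⁴.
213 mg/L / 2.89 × 10⁴ = 7.38 × 10⁻³ mg/L = 7.38 ng/mL.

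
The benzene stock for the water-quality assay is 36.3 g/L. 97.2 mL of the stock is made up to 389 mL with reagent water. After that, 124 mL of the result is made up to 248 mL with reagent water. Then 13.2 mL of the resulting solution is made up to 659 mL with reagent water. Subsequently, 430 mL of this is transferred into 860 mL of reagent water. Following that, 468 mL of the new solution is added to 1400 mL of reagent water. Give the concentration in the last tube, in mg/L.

7.59 mg/L

Overall dilution factor = 4.002 × 2 × 49.92 × 3 × 3.991 = 4785.
36.3 g/L / 4785 = 7.59 × 10⁻³ g/L = 7.59 mg/L.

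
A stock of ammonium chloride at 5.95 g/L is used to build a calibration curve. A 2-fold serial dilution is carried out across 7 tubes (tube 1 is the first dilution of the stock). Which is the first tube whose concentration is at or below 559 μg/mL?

Tube n has concentration 5.95 g/L / 2ⁿ.
Need 2ⁿ ≥ 5.95 g/L / 559 μg/mL = 10.6, so n ≥ 3.41.
First such tube: n = 4.

tube 4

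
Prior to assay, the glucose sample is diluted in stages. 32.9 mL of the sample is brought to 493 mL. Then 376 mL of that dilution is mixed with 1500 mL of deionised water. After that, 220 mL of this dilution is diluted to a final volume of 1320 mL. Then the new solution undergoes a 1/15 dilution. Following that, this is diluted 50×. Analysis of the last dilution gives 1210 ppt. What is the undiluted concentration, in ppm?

Overall dilution factor = 14.98 × 4.989 × 6 × 15 × 50 = 3.36 × 10⁵.
Original = 1210 ppt × 3.36 × 10⁵ = 4.07 × 10⁸ ppt = 407 ppm.

407 ppm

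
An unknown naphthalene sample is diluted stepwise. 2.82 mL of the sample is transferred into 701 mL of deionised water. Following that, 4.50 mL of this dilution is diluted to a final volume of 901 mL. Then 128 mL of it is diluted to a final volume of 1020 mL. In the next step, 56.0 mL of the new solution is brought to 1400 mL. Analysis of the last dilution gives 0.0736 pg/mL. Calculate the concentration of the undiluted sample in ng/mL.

Overall dilution factor = 249.6 × 200.2 × 7.969 × 25 = 9.96 × 10⁶.
Original = 0.0736 pg/mL × 9.96 × 10⁶ = 7.33 × 10⁵ pg/mL = 733 ng/mL.

733 ng/mL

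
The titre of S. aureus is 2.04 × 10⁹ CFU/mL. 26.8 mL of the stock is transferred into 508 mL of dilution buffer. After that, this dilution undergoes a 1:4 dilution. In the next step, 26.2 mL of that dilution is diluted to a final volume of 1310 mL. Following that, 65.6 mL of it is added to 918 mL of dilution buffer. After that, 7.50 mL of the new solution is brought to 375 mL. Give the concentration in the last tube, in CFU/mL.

682 CFU/mL

Overall dilution factor = 19.96 × 4 × 50 × 14.99 × 50 = 2.99 × 10⁶.
2.04 × 10⁹ CFU/mL / 2.99 × 10⁶ = 682 CFU/mL.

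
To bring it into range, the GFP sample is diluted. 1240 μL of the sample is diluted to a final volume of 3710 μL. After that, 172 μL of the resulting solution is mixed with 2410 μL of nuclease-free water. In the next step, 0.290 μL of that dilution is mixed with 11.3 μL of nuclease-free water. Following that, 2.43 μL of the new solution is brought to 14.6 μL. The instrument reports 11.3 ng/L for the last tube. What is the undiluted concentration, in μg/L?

Overall dilution factor = 2.992 × 15.01 × 39.97 × 6.008 = 1.08 × 10⁴.
Original = 11.3 ng/L × 1.08 × 10⁴ = 1.22 × 10⁵ ng/L = 122 μg/L.

122 μg/L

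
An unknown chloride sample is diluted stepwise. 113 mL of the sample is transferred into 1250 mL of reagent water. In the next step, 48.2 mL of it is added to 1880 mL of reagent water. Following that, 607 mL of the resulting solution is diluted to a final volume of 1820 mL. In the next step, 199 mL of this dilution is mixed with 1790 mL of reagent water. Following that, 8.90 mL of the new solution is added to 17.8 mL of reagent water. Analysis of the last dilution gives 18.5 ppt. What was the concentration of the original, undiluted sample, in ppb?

803 ppb

Overall dilution factor = 12.06 × 40.00 × 2.998 × 9.995 × 3 = 4.34 × 10⁴.
Original = 18.5 ppt × 4.34 × 10⁴ = 8.03 × 10⁵ ppt = 803 ppb.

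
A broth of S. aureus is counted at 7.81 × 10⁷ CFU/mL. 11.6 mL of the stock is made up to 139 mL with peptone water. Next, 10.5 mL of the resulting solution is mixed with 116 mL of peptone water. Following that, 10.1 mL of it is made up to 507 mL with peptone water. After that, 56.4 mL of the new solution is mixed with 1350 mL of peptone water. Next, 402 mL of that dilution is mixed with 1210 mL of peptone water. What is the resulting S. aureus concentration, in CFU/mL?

108 CFU/mL

Overall dilution factor = 11.98 × 12.05 × 50.20 × 24.94 × 4.010 = 7.25 × 10⁵.
7.81 × 10⁷ CFU/mL / 7.25 × 10⁵ = 108 CFU/mL.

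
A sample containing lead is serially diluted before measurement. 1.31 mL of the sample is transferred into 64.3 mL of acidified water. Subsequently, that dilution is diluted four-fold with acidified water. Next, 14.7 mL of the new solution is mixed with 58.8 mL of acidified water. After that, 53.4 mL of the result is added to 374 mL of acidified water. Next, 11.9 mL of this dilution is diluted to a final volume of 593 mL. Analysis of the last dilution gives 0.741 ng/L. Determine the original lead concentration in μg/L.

Overall dilution factor = 50.08 × 4 × 5 × 8.004 × 49.83 = 4.00 × 10⁵.
Original = 0.741 ng/L × 4.00 × 10⁵ = 2.96 × 10⁵ ng/L = 296 μg/L.

296 μg/L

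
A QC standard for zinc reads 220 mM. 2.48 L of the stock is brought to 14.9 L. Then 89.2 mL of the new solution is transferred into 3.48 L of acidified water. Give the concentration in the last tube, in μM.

915 μM

Overall dilution factor = 6.008 × 40.01 = 240.
220 mM / 240 = 0.915 mM = 915 μM.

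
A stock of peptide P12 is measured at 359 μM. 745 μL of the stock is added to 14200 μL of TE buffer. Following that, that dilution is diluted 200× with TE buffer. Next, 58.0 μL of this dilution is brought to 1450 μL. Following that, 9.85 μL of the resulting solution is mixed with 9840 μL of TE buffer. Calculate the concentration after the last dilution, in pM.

Overall dilution factor = 20.06 × 200 × 25 × 1000.0 = 1.00 × 10⁸.
359 μM / 1.00 × 10⁸ = 3.58 × 10⁻⁶ μM = 3.58 pM.

3.58 pM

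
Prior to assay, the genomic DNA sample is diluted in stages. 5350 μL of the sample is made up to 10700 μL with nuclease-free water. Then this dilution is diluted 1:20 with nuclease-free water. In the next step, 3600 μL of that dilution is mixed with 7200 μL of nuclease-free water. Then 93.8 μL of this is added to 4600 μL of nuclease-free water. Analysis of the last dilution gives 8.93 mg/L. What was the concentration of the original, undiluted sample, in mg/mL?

Overall dilution factor = 2 × 20 × 3 × 50.04 = 6005.
Original = 8.93 mg/L × 6005 = 5.36 × 10⁴ mg/L = 53.6 mg/mL.

53.6 mg/mL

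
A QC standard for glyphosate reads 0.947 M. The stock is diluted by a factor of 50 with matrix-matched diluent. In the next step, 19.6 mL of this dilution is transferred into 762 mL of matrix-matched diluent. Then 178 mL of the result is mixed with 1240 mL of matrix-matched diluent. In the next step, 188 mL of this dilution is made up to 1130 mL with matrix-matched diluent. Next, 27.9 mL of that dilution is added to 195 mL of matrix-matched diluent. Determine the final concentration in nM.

Overall dilution factor = 50 × 39.88 × 7.966 × 6.011 × 7.989 = 7.63 × 10⁵.
0.947 M / 7.63 × 10⁵ = 1.24 × 10⁻⁶ M = 1240 nM.

1240 nM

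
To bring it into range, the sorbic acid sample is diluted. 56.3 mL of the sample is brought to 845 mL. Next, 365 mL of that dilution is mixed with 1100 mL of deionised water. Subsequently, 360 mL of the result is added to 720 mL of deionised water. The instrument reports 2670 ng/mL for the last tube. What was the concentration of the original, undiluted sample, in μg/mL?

483 μg/mL

Overall dilution factor = 15.01 × 4.014 × 3 = 181.
Original = 2670 ng/mL × 181 = 4.83 × 10⁵ ng/mL = 483 μg/mL.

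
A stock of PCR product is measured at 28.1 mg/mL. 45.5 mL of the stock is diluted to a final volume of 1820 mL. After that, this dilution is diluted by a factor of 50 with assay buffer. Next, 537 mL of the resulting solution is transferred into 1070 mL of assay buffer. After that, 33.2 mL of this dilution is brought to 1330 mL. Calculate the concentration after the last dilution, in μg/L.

117 μg/L

Overall dilution factor = 40 × 50 × 2.993 × 40.06 = 2.40 × 10⁵.
28.1 mg/mL / 2.40 × 10⁵ = 1.17 × 10⁻⁴ mg/mL = 117 μg/L.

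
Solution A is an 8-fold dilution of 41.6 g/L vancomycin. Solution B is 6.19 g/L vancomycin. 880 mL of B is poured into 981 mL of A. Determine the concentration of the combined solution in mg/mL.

5.67 mg/mL

C_A = 41.6 g/L / 8 = 5.20 g/L.
C_mix = (C_A·V_A + C_B·V_B)/(V_A + V_B) = (5.20×981 + 6.19×880) / 1861 = 5.67 g/L = 5.67 mg/mL.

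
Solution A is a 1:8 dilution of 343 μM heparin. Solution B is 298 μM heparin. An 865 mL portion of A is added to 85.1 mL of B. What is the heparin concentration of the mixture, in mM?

C_A = 343 μM / 8 = 42.9 μM.
C_mix = (C_A·V_A + C_B·V_B)/(V_A + V_B) = (42.9×865 + 298×85.1) / 950.1 = 65.7 μM = 0.0657 mM.

0.0657 mM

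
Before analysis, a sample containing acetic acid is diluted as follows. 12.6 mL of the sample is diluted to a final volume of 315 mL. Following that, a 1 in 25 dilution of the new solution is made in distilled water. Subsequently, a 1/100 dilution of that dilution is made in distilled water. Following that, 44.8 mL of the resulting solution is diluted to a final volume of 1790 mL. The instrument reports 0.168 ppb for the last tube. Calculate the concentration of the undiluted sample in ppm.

Overall dilution factor = 25 × 25 × 100 × 39.96 = 2.50 × 10⁶.
Original = 0.168 ppb × 2.50 × 10⁶ = 4.20 × 10⁵ ppb = 420 ppm.

420 ppm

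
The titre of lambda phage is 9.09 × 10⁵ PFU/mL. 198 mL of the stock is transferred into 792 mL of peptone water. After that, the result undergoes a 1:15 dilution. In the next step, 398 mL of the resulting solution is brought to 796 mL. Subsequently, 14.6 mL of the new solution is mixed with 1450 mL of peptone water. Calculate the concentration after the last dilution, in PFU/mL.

60.4 PFU/mL

Overall dilution factor = 5 × 15 × 2 × 100.3 = 1.50 × 10⁴.
9.09 × 10⁵ PFU/mL / 1.50 × 10⁴ = 60.4 PFU/mL.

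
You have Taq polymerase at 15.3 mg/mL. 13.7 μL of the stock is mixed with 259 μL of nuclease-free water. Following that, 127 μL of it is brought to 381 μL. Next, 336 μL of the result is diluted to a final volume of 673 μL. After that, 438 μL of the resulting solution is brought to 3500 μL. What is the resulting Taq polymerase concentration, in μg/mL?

16.0 μg/mL

Overall dilution factor = 19.91 × 3 × 2.003 × 7.991 = 956.
15.3 mg/mL / 956 = 0.0160 mg/mL = 16.0 μg/mL.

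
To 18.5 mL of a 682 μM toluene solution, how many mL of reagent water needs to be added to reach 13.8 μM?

V₂ = C₁V₁/C₂ = 682 × 18.5 / 13.8 = 914 mL.
Diluent to add = V₂ − V₁ = 914 − 18.5 = 896 mL.

896 mL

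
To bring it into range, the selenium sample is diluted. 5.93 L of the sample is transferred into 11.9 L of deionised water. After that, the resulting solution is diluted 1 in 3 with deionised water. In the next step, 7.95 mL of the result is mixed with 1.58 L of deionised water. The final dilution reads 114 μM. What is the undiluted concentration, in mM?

205 mM

Overall dilution factor = 3.007 × 3 × 199.7 = 1802.
Original = 114 μM × 1802 = 2.05 × 10⁵ μM = 205 mM.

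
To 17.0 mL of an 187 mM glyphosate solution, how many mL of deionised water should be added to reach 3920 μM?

3920 μM = 3.92 mM.
V₂ = C₁V₁/C₂ = 187 × 17.0 / 3.92 = 811 mL.
Diluent to add = V₂ − V₁ = 811 − 17.0 = 794 mL.

794 mL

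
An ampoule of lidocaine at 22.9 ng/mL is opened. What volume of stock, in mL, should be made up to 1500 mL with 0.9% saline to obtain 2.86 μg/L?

187 mL

2.86 μg/L = 2.86 ng/mL.
V₁ = C₂V₂/C₁ = 2.86 × 1500 / 22.9 = 187 mL.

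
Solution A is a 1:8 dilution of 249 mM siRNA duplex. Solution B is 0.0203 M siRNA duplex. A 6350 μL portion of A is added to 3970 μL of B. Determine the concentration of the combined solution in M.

C_A = 249 mM / 8 = 31.1 mM.
C_B = 0.0203 M = 20.3 mM.
C_mix = (C_A·V_A + C_B·V_B)/(V_A + V_B) = (31.1×6350 + 20.3×3970) / 10320 = 27.0 mM = 0.0270 M.

0.0270 M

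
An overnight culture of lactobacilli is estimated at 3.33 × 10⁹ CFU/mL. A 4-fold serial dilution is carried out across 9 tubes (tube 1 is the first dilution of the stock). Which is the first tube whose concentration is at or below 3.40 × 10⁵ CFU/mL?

Tube n has concentration 3.33 × 10⁹ CFU/mL / 4ⁿ.
Need 4ⁿ ≥ 3.33 × 10⁹ CFU/mL / 3.40 × 10⁵ CFU/mL = 9794, so n ≥ 6.63.
First such tube: n = 7.

tube 7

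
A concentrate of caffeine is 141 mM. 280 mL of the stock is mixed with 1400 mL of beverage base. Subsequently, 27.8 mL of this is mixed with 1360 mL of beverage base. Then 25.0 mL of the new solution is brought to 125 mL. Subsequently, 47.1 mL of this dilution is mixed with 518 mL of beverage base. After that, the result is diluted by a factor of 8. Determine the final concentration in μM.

0.981 μM

Overall dilution factor = 6 × 49.92 × 5 × 12.00 × 8 = 1.44 × 10⁵.
141 mM / 1.44 × 10⁵ = 9.81 × 10⁻⁴ mM = 0.981 μM.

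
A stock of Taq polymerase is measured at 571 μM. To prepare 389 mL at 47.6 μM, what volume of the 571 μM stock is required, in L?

V₁ = C₂V₂/C₁ = 47.6 × 389 / 571 = 32.4 mL = 0.0324 L.

0.0324 L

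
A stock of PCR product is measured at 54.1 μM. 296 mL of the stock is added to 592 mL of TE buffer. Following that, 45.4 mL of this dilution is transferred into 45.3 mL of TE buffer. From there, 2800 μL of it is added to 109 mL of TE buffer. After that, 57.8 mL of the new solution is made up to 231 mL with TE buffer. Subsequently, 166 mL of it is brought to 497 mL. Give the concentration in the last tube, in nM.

Overall dilution factor = 3 × 1.998 × 39.93 × 3.997 × 2.994 = 2863.
54.1 μM / 2863 = 0.0189 μM = 18.9 nM.

18.9 nM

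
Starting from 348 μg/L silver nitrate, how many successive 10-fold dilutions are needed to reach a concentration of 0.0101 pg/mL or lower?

8

Need 10ⁿ ≥ 3.45 × 10⁷, so n ≥ log(3.45 × 10⁷)/log(10) = 7.54.
Minimum whole steps: n = 8.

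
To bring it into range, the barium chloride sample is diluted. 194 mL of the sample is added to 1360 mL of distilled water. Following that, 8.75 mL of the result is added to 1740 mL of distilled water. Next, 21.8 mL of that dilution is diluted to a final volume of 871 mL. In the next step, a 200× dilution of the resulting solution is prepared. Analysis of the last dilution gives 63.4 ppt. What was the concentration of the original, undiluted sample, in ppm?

Overall dilution factor = 8.010 × 199.9 × 39.95 × 200 = 1.28 × 10⁷.
Original = 63.4 ppt × 1.28 × 10⁷ = 8.11 × 10⁸ ppt = 811 ppm.

811 ppm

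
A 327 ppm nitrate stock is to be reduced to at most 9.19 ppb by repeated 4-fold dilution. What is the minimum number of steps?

Need 4ⁿ ≥ 3.56 × 10⁴, so n ≥ log(3.56 × 10⁴)/log(4) = 7.56.
Minimum whole steps: n = 8.

8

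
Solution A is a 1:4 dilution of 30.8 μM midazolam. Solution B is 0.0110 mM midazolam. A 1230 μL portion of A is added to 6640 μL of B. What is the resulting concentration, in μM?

10.5 μM

C_A = 30.8 μM / 4 = 7.70 μM.
C_B = 0.0110 mM = 11.0 μM.
C_mix = (C_A·V_A + C_B·V_B)/(V_A + V_B) = (7.70×1230 + 11.0×6640) / 7870 = 10.5 μM.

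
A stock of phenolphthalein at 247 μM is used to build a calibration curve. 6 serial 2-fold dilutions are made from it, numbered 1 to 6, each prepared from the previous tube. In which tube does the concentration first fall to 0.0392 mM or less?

tube 3

Tube n has concentration 247 μM / 2ⁿ.
Need 2ⁿ ≥ 247 μM / 0.0392 mM = 6.30, so n ≥ 2.66.
First such tube: n = 3.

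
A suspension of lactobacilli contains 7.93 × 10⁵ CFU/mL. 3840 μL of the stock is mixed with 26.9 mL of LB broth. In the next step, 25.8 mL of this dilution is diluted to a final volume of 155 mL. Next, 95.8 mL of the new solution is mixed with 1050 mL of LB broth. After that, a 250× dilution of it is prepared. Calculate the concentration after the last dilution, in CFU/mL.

5.51 CFU/mL

Overall dilution factor = 8.005 × 6.008 × 11.96 × 250 = 1.44 × 10⁵.
7.93 × 10⁵ CFU/mL / 1.44 × 10⁵ = 5.51 CFU/mL.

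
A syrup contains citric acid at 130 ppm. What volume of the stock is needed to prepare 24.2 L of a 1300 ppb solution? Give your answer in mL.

242 mL

1300 ppb = 1.30 ppm.
V₁ = C₂V₂/C₁ = 1.30 × 24.2 / 130 = 0.242 L = 242 mL.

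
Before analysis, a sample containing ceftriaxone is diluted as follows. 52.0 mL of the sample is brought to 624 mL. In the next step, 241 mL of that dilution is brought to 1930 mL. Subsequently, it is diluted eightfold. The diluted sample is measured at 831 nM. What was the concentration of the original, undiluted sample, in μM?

639 μM

Overall dilution factor = 12 × 8.008 × 8 = 769.
Original = 831 nM × 769 = 6.39 × 10⁵ nM = 639 μM.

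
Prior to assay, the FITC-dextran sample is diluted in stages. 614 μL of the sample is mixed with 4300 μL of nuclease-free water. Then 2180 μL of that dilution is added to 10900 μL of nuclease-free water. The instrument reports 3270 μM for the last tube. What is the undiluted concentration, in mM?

157 mM

Overall dilution factor = 8.003 × 6 = 48.0.
Original = 3270 μM × 48.0 = 1.57 × 10⁵ μM = 157 mM.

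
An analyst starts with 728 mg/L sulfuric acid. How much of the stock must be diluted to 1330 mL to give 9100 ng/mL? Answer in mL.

16.6 mL

9100 ng/mL = 9.10 mg/L.
V₁ = C₂V₂/C₁ = 9.10 × 1330 / 728 = 16.6 mL.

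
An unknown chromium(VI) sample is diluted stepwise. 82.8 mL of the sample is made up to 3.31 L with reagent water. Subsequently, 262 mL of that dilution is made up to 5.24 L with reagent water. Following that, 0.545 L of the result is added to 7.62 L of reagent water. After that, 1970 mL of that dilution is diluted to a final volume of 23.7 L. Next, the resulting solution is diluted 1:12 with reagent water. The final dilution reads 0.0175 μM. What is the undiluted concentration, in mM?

Overall dilution factor = 39.98 × 20 × 14.98 × 12.03 × 12 = 1.73 × 10⁶.
Original = 0.0175 μM × 1.73 × 10⁶ = 3.03 × 10⁴ μM = 30.3 mM.

30.3 mM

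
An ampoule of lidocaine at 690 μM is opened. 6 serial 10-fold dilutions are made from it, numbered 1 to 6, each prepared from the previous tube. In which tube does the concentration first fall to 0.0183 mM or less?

tube 2

Tube n has concentration 690 μM / 10ⁿ.
Need 10ⁿ ≥ 690 μM / 0.0183 mM = 37.7, so n ≥ 1.58.
First such tube: n = 2.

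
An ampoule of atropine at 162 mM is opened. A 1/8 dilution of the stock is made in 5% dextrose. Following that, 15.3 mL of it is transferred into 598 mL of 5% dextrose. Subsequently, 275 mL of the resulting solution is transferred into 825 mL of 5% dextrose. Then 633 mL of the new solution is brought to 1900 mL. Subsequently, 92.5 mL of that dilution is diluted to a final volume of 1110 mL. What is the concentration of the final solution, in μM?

Overall dilution factor = 8 × 40.08 × 4 × 3.002 × 12 = 4.62 × 10⁴.
162 mM / 4.62 × 10⁴ = 3.51 × 10⁻³ mM = 3.51 μM.

3.51 μM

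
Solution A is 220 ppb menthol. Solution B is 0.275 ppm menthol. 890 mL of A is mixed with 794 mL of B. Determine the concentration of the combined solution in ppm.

C_B = 0.275 ppm = 275 ppb.
C_mix = (C_A·V_A + C_B·V_B)/(V_A + V_B) = (220×890 + 275×794) / 1684 = 246 ppb = 0.246 ppm.

0.246 ppm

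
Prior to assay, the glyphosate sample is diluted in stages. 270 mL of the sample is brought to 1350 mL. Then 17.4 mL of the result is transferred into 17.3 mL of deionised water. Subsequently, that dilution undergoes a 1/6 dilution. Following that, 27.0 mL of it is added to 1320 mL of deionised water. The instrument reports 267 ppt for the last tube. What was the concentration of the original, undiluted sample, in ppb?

797 ppb

Overall dilution factor = 5 × 1.994 × 6 × 49.89 = 2985.
Original = 267 ppt × 2985 = 7.97 × 10⁵ ppt = 797 ppb.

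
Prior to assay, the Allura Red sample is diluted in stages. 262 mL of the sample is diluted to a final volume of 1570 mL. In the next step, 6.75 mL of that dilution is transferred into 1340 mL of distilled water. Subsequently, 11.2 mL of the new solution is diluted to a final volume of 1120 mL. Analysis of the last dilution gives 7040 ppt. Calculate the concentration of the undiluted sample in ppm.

Overall dilution factor = 5.992 × 199.5 × 100 = 1.20 × 10⁵.
Original = 7040 ppt × 1.20 × 10⁵ = 8.42 × 10⁸ ppt = 842 ppm.

842 ppm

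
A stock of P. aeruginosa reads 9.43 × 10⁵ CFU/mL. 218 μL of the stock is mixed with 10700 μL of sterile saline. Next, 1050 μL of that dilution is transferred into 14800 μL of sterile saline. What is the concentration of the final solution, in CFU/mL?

Overall dilution factor = 50.08 × 15.10 = 756.
9.43 × 10⁵ CFU/mL / 756 = 1250 CFU/mL.

1250 CFU/mL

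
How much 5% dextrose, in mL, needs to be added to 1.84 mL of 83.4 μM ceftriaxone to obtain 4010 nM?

4010 nM = 4.01 μM.
V₂ = C₁V₁/C₂ = 83.4 × 1.84 / 4.01 = 38.3 mL.
Diluent to add = V₂ − V₁ = 38.3 − 1.84 = 36.4 mL.

36.4 mL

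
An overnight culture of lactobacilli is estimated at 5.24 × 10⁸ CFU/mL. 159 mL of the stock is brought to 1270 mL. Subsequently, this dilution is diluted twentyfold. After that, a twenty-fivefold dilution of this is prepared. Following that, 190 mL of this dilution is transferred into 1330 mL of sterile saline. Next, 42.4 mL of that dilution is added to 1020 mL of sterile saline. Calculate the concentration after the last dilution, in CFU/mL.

Overall dilution factor = 7.987 × 20 × 25 × 8 × 25.06 = 8.01 × 10⁵.
5.24 × 10⁸ CFU/mL / 8.01 × 10⁵ = 655 CFU/mL.

655 CFU/mL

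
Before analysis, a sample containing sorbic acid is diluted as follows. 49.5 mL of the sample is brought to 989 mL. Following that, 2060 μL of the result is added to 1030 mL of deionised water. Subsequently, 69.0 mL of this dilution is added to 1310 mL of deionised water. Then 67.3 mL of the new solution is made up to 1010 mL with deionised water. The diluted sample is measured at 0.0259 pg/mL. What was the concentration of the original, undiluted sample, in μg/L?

77.8 μg/L

Overall dilution factor = 19.98 × 501 × 19.99 × 15.01 = 3.00 × 10⁶.
Original = 0.0259 pg/mL × 3.00 × 10⁶ = 7.78 × 10⁴ pg/mL = 77.8 μg/L.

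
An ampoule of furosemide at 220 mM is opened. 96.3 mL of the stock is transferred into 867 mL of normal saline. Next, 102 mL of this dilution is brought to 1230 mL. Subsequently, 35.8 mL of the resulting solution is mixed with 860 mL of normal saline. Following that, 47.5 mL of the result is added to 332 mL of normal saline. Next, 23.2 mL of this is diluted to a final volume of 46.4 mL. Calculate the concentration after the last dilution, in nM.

Overall dilution factor = 10.00 × 12.06 × 25.02 × 7.989 × 2 = 4.82 × 10⁴.
220 mM / 4.82 × 10⁴ = 4.56 × 10⁻³ mM = 4560 nM.

4560 nM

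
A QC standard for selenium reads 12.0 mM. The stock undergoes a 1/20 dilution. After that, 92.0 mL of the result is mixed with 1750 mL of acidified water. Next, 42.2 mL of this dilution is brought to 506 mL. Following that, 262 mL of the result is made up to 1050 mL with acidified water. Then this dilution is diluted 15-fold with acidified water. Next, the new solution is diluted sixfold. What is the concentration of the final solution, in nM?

Overall dilution factor = 20 × 20.02 × 11.99 × 4.008 × 15 × 6 = 1.73 × 10⁶.
12.0 mM / 1.73 × 10⁶ = 6.93 × 10⁻⁶ mM = 6.93 nM.

6.93 nM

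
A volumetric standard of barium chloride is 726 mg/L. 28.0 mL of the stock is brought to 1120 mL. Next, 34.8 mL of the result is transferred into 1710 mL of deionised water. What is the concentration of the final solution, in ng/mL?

362 ng/mL

Overall dilution factor = 40 × 50.14 = 2006.
726 mg/L / 2006 = 0.362 mg/L = 362 ng/mL.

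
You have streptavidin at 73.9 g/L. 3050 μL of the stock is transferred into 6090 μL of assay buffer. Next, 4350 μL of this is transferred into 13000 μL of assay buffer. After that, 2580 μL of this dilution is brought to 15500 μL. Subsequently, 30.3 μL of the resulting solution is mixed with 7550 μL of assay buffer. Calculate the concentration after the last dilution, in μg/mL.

4.11 μg/mL

Overall dilution factor = 2.997 × 3.989 × 6.008 × 250.2 = 1.80 × 10⁴.
73.9 g/L / 1.80 × 10⁴ = 4.11 × 10⁻³ g/L = 4.11 μg/mL.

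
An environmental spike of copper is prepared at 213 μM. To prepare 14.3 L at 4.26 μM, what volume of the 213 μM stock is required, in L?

V₁ = C₂V₂/C₁ = 4.26 × 14.3 / 213 = 0.286 L.

0.286 L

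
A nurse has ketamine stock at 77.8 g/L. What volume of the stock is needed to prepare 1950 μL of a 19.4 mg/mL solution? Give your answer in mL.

19.4 mg/mL = 19.4 g/L.
V₁ = C₂V₂/C₁ = 19.4 × 1950 / 77.8 = 486 μL = 0.486 mL.

0.486 mL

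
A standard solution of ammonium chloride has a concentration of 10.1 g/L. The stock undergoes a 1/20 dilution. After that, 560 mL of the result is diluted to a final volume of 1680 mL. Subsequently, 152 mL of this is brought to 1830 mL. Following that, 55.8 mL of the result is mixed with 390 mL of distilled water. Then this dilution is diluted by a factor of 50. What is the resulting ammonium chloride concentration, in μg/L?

35.0 μg/L

Overall dilution factor = 20 × 3 × 12.04 × 7.989 × 50 = 2.89 × 10⁵.
10.1 g/L / 2.89 × 10⁵ = 3.50 × 10⁻⁵ g/L = 35.0 μg/L.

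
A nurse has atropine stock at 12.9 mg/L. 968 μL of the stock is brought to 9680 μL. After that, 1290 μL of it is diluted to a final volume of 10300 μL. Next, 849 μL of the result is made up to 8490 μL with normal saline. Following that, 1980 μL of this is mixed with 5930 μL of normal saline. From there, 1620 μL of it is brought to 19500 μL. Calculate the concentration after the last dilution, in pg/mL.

336 pg/mL

Overall dilution factor = 10 × 7.984 × 10 × 3.995 × 12.04 = 3.84 × 10⁴.
12.9 mg/L / 3.84 × 10⁴ = 3.36 × 10⁻⁴ mg/L = 336 pg/mL.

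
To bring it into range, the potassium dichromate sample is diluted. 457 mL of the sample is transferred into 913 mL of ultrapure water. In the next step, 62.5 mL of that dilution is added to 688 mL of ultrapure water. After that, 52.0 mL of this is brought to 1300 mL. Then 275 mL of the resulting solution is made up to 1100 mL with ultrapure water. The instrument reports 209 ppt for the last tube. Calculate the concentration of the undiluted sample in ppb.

Overall dilution factor = 2.998 × 12.01 × 25 × 4 = 3600.
Original = 209 ppt × 3600 = 7.52 × 10⁵ ppt = 752 ppb.

752 ppb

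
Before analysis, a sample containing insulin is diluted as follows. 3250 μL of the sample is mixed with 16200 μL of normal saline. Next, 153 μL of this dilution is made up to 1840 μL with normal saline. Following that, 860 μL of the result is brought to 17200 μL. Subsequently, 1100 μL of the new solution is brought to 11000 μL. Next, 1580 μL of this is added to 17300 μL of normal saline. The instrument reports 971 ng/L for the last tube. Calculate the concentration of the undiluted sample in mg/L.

Overall dilution factor = 5.985 × 12.03 × 20 × 10 × 11.95 = 1.72 × 10⁵.
Original = 971 ng/L × 1.72 × 10⁵ = 1.67 × 10⁸ ng/L = 167 mg/L.

167 mg/L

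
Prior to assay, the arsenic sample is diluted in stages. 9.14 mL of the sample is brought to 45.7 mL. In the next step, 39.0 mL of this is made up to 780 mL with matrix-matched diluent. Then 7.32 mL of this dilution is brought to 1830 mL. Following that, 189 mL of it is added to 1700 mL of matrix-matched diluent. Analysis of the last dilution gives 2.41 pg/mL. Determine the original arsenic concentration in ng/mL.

Overall dilution factor = 5 × 20 × 250 × 9.995 = 2.50 × 10⁵.
Original = 2.41 pg/mL × 2.50 × 10⁵ = 6.02 × 10⁵ pg/mL = 602 ng/mL.

602 ng/mL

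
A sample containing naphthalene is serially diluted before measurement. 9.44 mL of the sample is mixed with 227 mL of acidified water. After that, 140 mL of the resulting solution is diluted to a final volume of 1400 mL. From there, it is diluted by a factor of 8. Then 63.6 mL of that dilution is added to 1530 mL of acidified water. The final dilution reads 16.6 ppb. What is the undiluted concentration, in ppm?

833 ppm

Overall dilution factor = 25.05 × 10 × 8 × 25.06 = 5.02 × 10⁴.
Original = 16.6 ppb × 5.02 × 10⁴ = 8.33 × 10⁵ ppb = 833 ppm.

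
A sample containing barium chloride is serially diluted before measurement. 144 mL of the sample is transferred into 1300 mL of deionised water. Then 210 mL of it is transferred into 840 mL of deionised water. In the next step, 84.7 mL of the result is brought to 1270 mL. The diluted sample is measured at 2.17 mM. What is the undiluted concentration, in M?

1.63 M

Overall dilution factor = 10.03 × 5 × 14.99 = 752.
Original = 2.17 mM × 752 = 1631 mM = 1.63 M.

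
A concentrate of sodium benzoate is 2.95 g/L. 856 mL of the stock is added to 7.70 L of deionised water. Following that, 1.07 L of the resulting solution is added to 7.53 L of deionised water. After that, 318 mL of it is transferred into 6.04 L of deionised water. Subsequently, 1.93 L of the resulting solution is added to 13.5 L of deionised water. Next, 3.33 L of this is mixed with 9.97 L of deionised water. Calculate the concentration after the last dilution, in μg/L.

Overall dilution factor = 9.995 × 8.037 × 19.99 × 7.995 × 3.994 = 5.13 × 10⁴.
2.95 g/L / 5.13 × 10⁴ = 5.75 × 10⁻⁵ g/L = 57.5 μg/L.

57.5 μg/L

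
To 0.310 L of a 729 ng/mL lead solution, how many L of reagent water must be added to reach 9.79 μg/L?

9.79 μg/L = 9.79 ng/mL.
V₂ = C₁V₁/C₂ = 729 × 0.310 / 9.79 = 23.1 L.
Diluent to add = V₂ − V₁ = 23.1 − 0.310 = 22.8 L.

22.8 L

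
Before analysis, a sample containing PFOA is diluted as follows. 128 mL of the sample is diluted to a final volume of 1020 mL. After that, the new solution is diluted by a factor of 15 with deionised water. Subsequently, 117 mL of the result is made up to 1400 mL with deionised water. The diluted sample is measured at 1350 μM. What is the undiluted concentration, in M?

1.93 M

Overall dilution factor = 7.969 × 15 × 11.97 = 1430.
Original = 1350 μM × 1430 = 1.93 × 10⁶ μM = 1.93 M.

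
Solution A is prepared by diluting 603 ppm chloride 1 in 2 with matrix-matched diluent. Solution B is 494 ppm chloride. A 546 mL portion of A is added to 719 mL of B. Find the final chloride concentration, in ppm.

411 ppm

C_A = 603 ppm / 2 = 302 ppm.
C_mix = (C_A·V_A + C_B·V_B)/(V_A + V_B) = (302×546 + 494×719) / 1265 = 411 ppm.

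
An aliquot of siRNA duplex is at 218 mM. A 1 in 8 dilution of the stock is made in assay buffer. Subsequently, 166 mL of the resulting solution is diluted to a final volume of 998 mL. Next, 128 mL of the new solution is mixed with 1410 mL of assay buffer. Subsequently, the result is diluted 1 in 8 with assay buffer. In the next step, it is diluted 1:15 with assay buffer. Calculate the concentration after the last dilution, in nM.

3140 nM

Overall dilution factor = 8 × 6.012 × 12.02 × 8 × 15 = 6.93 × 10⁴.
218 mM / 6.93 × 10⁴ = 3.14 × 10⁻³ mM = 3140 nM.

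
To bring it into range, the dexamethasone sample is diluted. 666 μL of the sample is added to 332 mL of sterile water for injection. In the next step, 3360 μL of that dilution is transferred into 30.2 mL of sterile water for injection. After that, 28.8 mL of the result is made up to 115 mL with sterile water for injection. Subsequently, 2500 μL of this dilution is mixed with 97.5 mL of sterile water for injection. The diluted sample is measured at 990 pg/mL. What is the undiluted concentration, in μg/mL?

Overall dilution factor = 499.5 × 9.988 × 3.993 × 40 = 7.97 × 10⁵.
Original = 990 pg/mL × 7.97 × 10⁵ = 7.89 × 10⁸ pg/mL = 789 μg/mL.

789 μg/mL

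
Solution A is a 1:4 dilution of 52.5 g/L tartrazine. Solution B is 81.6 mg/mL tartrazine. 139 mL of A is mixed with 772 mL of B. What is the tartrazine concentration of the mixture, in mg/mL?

C_A = 52.5 g/L / 4 = 13.1 g/L.
C_B = 81.6 mg/mL = 81.6 g/L.
C_mix = (C_A·V_A + C_B·V_B)/(V_A + V_B) = (13.1×139 + 81.6×772) / 911.0 = 71.2 g/L = 71.2 mg/mL.

71.2 mg/mL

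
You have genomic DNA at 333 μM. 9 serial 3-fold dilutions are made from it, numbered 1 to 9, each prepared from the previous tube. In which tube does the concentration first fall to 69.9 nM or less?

tube 8

Tube n has concentration 333 μM / 3ⁿ.
Need 3ⁿ ≥ 333 μM / 69.9 nM = 4764, so n ≥ 7.71.
First such tube: n = 8.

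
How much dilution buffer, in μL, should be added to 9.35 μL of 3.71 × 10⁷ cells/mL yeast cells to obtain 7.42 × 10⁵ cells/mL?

V₂ = C₁V₁/C₂ = 3.71 × 10⁷ × 9.35 / 7.42 × 10⁵ = 468 μL.
Diluent to add = V₂ − V₁ = 468 − 9.35 = 458 μL.

458 μL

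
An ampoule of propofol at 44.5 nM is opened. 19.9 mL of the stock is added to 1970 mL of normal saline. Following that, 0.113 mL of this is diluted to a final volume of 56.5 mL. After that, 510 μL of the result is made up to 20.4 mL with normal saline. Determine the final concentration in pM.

0.0223 pM

Overall dilution factor = 99.99 × 500 × 40 = 2.00 × 10⁶.
44.5 nM / 2.00 × 10⁶ = 2.23 × 10⁻⁵ nM = 0.0223 pM.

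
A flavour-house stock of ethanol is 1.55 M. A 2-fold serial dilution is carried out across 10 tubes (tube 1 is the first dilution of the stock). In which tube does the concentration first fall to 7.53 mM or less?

tube 8

Tube n has concentration 1.55 M / 2ⁿ.
Need 2ⁿ ≥ 1.55 M / 7.53 mM = 206, so n ≥ 7.69.
First such tube: n = 8.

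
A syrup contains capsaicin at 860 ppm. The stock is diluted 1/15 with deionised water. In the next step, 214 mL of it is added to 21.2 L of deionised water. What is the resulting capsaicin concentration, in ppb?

573 ppb

Overall dilution factor = 15 × 100.1 = 1501.
860 ppm / 1501 = 0.573 ppm = 573 ppb.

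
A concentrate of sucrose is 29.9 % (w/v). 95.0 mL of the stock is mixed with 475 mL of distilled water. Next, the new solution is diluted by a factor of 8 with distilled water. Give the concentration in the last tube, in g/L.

Overall dilution factor = 6 × 8 = 48.0.
29.9 % (w/v) / 48.0 = 0.623 % (w/v) = 6.23 g/L.

6.23 g/L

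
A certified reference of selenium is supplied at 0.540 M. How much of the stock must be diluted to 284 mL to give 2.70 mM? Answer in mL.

2.70 mM = 2.70 × 10⁻³ M.
V₁ = C₂V₂/C₁ = 2.70 × 10⁻³ × 284 / 0.540 = 1.42 mL.

1.42 mL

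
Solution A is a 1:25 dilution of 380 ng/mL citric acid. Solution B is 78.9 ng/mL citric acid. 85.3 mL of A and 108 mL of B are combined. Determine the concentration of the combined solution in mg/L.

0.0508 mg/L

C_A = 380 ng/mL / 25 = 15.2 ng/mL.
C_mix = (C_A·V_A + C_B·V_B)/(V_A + V_B) = (15.2×85.3 + 78.9×108) / 193.3 = 50.8 ng/mL = 0.0508 mg/L.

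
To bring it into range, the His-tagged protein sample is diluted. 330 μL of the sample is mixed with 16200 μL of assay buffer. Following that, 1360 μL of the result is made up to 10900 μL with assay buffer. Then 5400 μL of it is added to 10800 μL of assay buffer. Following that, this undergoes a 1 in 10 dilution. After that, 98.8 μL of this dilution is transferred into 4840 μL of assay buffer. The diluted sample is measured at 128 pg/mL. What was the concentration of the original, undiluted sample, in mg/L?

Overall dilution factor = 50.09 × 8.015 × 3 × 10 × 49.99 = 6.02 × 10⁵.
Original = 128 pg/mL × 6.02 × 10⁵ = 7.71 × 10⁷ pg/mL = 77.1 mg/L.

77.1 mg/L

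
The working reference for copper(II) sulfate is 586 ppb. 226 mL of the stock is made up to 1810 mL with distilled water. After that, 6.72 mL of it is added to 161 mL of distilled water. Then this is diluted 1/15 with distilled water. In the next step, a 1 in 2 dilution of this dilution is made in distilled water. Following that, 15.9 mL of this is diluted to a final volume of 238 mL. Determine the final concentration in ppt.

Overall dilution factor = 8.009 × 24.96 × 15 × 2 × 14.97 = 8.98 × 10⁴.
586 ppb / 8.98 × 10⁴ = 6.53 × 10⁻³ ppb = 6.53 ppt.

6.53 ppt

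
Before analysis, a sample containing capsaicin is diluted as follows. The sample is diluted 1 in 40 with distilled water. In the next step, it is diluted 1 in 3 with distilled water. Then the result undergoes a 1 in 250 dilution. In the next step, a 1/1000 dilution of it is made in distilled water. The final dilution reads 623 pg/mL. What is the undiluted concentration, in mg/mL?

18.7 mg/mL

Overall dilution factor = 40 × 3 × 250 × 1000 = 3.00 × 10⁷.
Original = 623 pg/mL × 3.00 × 10⁷ = 1.87 × 10¹⁰ pg/mL = 18.7 mg/mL.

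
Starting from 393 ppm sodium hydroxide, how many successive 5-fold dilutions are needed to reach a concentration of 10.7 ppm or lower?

Need 5ⁿ ≥ 36.7, so n ≥ log(36.7)/log(5) = 2.24.
Minimum whole steps: n = 3.

3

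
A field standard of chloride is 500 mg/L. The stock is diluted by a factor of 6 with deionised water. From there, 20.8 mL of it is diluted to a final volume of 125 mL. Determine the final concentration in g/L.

Overall dilution factor = 6 × 6.010 = 36.1.
500 mg/L / 36.1 = 13.9 mg/L = 0.0139 g/L.

0.0139 g/L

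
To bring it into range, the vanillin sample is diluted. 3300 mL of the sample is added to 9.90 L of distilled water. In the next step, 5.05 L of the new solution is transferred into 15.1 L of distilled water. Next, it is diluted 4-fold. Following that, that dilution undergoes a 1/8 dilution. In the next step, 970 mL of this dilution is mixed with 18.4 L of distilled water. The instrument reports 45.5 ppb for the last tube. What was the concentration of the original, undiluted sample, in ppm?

464 ppm

Overall dilution factor = 4 × 3.990 × 4 × 8 × 19.97 = 1.02 × 10⁴.
Original = 45.5 ppb × 1.02 × 10⁴ = 4.64 × 10⁵ ppb = 464 ppm.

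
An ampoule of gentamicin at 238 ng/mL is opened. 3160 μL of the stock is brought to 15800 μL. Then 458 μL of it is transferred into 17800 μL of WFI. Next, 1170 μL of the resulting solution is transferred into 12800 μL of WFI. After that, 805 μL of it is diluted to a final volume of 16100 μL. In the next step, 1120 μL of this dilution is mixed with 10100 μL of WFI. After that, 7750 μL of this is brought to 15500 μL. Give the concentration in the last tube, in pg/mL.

0.250 pg/mL

Overall dilution factor = 5 × 39.86 × 11.94 × 20 × 10.02 × 2 = 9.54 × 10⁵.
238 ng/mL / 9.54 × 10⁵ = 2.50 × 10⁻⁴ ng/mL = 0.250 pg/mL.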